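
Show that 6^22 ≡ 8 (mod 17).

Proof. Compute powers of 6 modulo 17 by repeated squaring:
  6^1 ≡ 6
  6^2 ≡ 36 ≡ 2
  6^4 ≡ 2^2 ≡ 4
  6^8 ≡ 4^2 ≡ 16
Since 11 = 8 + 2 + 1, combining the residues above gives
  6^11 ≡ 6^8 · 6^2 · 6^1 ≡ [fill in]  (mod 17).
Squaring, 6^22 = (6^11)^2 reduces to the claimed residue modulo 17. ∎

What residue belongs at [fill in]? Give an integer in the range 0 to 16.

5

Multiply the listed residues: 16 · 2 · 6 = 32 → 192.
Reducing modulo 17: 192 = 11·17 + 5, so 6^11 ≡ 5.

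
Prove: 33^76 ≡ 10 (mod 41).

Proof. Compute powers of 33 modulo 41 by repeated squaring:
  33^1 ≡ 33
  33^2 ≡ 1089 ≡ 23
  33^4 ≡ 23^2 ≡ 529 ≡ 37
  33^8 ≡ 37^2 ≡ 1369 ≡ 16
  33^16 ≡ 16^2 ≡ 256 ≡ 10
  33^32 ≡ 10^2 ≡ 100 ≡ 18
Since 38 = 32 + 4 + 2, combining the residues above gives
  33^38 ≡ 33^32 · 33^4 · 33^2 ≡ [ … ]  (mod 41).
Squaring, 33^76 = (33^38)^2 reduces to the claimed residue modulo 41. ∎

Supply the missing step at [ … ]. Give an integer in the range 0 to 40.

33^32 · 33^4 · 33^2 ≡ 18 · 37 · 23 = 15318.
15318 mod 41 = 25, so 33^38 ≡ 25 (mod 41).

25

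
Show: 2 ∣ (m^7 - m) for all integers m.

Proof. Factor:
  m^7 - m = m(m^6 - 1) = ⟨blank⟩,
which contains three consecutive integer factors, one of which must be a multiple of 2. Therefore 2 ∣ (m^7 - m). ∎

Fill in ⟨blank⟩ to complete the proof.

m^6 - 1 = (m^2 - 1)(m^4 + m^2 + 1), and m^2 - 1 = (m-1)(m+1).
So m(m^6 - 1) = (m - 1)m(m + 1)(m^4 + m^2 + 1).

(m - 1)m(m + 1)(m^4 + m^2 + 1)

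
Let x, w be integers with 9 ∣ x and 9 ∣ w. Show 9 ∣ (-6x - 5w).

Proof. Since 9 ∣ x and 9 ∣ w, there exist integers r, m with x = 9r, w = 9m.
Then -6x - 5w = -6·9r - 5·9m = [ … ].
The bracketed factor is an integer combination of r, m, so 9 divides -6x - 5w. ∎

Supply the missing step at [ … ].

Each term has a factor of 9: -6·9r - 5·9m = 9·(-5m - 6r).
Since -5m - 6r is an integer, 9 ∣ (-6x - 5w).

9(-5m - 6r)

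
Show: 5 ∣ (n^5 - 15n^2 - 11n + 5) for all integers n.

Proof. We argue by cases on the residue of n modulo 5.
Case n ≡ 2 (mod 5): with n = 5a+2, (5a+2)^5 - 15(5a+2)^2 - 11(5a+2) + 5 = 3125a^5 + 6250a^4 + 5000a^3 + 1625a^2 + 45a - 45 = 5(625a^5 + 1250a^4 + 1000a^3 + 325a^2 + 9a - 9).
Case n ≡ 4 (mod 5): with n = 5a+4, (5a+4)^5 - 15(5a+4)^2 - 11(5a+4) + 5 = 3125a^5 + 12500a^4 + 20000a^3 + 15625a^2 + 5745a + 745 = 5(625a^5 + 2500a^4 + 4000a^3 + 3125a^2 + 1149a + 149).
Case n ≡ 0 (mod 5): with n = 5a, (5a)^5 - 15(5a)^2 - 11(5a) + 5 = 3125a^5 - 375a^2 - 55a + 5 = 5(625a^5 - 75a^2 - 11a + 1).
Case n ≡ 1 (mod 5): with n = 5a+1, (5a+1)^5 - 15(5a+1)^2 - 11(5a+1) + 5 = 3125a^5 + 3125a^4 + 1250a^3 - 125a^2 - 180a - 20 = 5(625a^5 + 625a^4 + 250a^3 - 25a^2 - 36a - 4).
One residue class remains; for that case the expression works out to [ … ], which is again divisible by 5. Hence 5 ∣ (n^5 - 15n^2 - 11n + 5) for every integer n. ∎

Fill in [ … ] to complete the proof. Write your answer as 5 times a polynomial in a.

The residues treated are {2, 4, 0, 1}, so the missing case is n ≡ 3 (mod 5); write n = 5a+3.
Then (5a+3)^5 - 15(5a+3)^2 - 11(5a+3) + 5 = 3125a^5 + 9375a^4 + 11250a^3 + 6375a^2 + 1520a + 80 = 5(625a^5 + 1875a^4 + 2250a^3 + 1275a^2 + 304a + 16).

5(625a^5 + 1875a^4 + 2250a^3 + 1275a^2 + 304a + 16)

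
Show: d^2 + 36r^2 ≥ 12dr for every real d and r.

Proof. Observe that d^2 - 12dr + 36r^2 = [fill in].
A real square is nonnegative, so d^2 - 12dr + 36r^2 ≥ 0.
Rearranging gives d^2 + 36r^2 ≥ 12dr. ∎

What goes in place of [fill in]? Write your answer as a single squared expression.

(d - 6r)^2

d^2 - 12dr + 36r^2 is a perfect-square trinomial: the outer terms are (d)^2 and (6r)^2, and the cross term is -2·d·6r.
So d^2 - 12dr + 36r^2 = (d - 6r)^2 ≥ 0.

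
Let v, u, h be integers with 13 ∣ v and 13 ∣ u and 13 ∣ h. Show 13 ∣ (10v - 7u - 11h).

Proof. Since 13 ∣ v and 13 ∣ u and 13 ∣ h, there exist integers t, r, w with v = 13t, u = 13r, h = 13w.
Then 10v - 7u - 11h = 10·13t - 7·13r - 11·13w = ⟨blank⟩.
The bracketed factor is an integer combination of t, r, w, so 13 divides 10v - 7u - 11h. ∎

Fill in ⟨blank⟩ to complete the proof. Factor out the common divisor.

Each term has a factor of 13: 10·13t - 7·13r - 11·13w = 13·(-7r + 10t - 11w).
Since -7r + 10t - 11w is an integer, 13 ∣ (10v - 7u - 11h).

13(-7r + 10t - 11w)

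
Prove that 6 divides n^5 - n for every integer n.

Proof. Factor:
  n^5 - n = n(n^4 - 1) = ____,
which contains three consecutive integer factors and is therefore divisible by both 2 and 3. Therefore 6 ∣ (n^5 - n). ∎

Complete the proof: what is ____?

n^4 - 1 = (n^2 - 1)(n^2 + 1), and n^2 - 1 = (n-1)(n+1).
So n(n^4 - 1) = (n - 1)n(n + 1)(n^2 + 1).

(n - 1)n(n + 1)(n^2 + 1)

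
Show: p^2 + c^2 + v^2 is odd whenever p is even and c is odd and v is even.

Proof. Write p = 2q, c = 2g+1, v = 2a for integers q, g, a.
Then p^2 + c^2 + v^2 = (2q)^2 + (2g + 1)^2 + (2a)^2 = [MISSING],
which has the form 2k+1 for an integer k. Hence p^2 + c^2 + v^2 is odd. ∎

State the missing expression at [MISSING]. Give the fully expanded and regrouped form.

Expanding: (2q)^2 + (2g + 1)^2 + (2a)^2 = 4a^2 + 4g^2 + 4g + 4q^2 + 1.
Every term except the constant is even, so this is 2(2a^2 + 2g^2 + 2g + 2q^2) + 1,
and 2a^2 + 2g^2 + 2g + 2q^2 ∈ ℤ gives the required form.

2(2a^2 + 2g^2 + 2g + 2q^2) + 1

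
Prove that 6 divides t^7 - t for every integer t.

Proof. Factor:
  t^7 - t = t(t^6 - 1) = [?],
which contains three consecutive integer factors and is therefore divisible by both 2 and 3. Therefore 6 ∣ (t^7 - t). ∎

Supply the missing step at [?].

(t - 1)t(t + 1)(t^4 + t^2 + 1)

t^6 - 1 = (t^2 - 1)(t^4 + t^2 + 1), and t^2 - 1 = (t-1)(t+1).
So t(t^6 - 1) = (t - 1)t(t + 1)(t^4 + t^2 + 1).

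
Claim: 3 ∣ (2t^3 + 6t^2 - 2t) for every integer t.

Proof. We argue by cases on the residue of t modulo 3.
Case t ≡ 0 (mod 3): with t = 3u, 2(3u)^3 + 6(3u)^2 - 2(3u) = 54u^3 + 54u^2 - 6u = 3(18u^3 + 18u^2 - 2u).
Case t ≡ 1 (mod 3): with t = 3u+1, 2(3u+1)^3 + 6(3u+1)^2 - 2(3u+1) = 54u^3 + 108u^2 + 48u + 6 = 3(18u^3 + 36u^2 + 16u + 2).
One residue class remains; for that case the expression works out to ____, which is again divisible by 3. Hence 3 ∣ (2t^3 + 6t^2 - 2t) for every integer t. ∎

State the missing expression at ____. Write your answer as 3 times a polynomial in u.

The residues treated are {0, 1}, so the missing case is t ≡ 2 (mod 3); write t = 3u+2.
Then 2(3u+2)^3 + 6(3u+2)^2 - 2(3u+2) = 54u^3 + 162u^2 + 138u + 36 = 3(18u^3 + 54u^2 + 46u + 12).

3(18u^3 + 54u^2 + 46u + 12)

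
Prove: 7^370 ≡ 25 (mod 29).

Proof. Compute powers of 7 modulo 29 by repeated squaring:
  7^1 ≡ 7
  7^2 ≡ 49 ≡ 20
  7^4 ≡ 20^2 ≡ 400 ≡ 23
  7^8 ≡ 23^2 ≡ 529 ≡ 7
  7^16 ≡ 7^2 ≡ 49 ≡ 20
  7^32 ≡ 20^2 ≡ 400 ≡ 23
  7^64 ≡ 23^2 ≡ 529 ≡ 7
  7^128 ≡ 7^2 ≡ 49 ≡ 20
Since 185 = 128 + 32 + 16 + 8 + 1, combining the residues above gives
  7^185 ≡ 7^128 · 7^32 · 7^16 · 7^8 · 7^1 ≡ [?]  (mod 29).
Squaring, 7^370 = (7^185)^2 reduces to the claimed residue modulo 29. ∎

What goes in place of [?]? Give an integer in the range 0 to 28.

24

7^128 · 7^32 · 7^16 · 7^8 · 7^1 ≡ 20 · 23 · 20 · 7 · 7 = 450800.
450800 mod 29 = 24, so 7^185 ≡ 24 (mod 29).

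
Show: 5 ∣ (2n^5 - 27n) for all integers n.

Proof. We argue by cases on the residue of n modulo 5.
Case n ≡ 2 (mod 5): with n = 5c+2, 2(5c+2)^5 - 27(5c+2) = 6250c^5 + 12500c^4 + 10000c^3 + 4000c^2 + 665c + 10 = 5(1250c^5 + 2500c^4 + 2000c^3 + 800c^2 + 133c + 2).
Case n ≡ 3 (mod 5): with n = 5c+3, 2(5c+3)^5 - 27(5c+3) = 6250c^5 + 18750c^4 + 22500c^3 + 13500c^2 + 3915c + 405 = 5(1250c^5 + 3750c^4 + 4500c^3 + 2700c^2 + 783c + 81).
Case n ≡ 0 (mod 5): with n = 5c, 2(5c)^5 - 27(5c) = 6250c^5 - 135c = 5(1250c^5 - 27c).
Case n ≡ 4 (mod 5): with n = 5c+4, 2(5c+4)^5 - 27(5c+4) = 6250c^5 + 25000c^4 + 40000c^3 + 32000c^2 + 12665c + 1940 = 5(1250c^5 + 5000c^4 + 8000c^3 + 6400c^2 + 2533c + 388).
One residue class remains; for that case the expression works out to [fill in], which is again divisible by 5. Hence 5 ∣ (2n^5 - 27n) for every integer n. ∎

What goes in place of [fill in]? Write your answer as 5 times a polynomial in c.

5(1250c^5 + 1250c^4 + 500c^3 + 100c^2 - 17c - 5)

Only n ≡ 1 (mod 5) is unaccounted for. Put n = 5c+1:
2(5c+1)^5 - 27(5c+1) expands to 6250c^5 + 6250c^4 + 2500c^3 + 500c^2 - 85c - 25,
and factoring out 5 leaves 5(1250c^5 + 1250c^4 + 500c^3 + 100c^2 - 17c - 5).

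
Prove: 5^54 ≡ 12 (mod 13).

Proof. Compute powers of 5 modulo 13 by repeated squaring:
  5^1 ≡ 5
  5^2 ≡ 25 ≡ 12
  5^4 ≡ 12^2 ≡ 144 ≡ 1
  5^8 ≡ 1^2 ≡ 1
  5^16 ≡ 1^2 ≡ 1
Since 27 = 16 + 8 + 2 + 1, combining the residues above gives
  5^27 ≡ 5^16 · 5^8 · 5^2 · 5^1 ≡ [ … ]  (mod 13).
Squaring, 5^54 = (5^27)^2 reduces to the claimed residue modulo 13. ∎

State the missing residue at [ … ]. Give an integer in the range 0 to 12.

8

Multiply the listed residues: 1 · 1 · 12 · 5 = 1 → 12 → 60.
Reducing modulo 13: 60 = 4·13 + 8, so 5^27 ≡ 8.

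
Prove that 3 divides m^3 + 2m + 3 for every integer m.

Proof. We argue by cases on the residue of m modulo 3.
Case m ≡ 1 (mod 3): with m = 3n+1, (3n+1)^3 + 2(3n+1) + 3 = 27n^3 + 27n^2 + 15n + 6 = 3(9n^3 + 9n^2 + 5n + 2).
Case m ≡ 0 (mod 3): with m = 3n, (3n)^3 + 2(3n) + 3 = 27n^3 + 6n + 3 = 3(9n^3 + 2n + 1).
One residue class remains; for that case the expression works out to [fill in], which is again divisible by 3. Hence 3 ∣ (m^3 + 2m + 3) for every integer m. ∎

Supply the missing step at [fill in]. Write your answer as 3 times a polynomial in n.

3(9n^3 + 18n^2 + 14n + 5)

The residues treated are {1, 0}, so the missing case is m ≡ 2 (mod 3); write m = 3n+2.
Then (3n+2)^3 + 2(3n+2) + 3 = 27n^3 + 54n^2 + 42n + 15 = 3(9n^3 + 18n^2 + 14n + 5).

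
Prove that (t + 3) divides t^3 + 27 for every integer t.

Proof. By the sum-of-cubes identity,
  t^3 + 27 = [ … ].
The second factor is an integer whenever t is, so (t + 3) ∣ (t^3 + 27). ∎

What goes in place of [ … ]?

a^3 + b^3 = (a + b)(a^2 - ab + b^2). With a = t, b = 3:
t^3 + 27 = (t + 3)(t^2 - 3t + 9).

(t + 3)(t^2 - 3t + 9)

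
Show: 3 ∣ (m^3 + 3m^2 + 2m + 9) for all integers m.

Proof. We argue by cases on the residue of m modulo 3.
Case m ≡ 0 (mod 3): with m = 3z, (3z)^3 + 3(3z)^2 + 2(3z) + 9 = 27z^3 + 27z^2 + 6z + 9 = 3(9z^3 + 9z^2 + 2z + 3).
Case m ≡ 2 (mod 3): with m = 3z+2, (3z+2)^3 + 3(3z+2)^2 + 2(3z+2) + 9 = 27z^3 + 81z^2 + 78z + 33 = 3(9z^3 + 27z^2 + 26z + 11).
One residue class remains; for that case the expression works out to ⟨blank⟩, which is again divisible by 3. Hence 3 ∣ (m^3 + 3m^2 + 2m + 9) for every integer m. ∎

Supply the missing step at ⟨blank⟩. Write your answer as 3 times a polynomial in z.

Only m ≡ 1 (mod 3) is unaccounted for. Put m = 3z+1:
(3z+1)^3 + 3(3z+1)^2 + 2(3z+1) + 9 expands to 27z^3 + 54z^2 + 33z + 15,
and factoring out 3 leaves 3(9z^3 + 18z^2 + 11z + 5).

3(9z^3 + 18z^2 + 11z + 5)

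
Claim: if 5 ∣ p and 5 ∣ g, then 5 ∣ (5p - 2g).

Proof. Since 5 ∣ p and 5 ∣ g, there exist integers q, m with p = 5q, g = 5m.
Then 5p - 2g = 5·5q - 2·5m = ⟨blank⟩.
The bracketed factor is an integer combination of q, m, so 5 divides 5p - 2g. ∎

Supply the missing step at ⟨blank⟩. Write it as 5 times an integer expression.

Each term has a factor of 5: 5·5q - 2·5m = 5·(-2m + 5q).
Since -2m + 5q is an integer, 5 ∣ (5p - 2g).

5(-2m + 5q)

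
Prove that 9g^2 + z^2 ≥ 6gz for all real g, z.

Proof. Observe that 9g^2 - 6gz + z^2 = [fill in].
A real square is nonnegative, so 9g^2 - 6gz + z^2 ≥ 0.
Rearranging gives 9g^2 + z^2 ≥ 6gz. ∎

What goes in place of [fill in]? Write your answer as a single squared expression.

(3g - z)^2

9g^2 - 6gz + z^2 is a perfect-square trinomial: the outer terms are (3g)^2 and (z)^2, and the cross term is -2·3g·z.
So 9g^2 - 6gz + z^2 = (3g - z)^2 ≥ 0.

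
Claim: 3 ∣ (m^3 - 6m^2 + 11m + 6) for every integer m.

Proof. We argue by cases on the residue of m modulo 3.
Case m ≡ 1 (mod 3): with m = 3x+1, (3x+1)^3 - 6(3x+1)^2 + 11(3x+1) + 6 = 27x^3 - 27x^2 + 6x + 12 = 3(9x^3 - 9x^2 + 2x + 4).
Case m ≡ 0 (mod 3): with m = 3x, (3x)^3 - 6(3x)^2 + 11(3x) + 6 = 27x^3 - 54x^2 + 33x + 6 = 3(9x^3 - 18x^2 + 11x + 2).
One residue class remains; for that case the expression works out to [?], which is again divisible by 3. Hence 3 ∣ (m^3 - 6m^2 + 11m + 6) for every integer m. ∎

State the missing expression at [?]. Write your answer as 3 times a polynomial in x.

Only m ≡ 2 (mod 3) is unaccounted for. Put m = 3x+2:
(3x+2)^3 - 6(3x+2)^2 + 11(3x+2) + 6 expands to 27x^3 - 3x + 12,
and factoring out 3 leaves 3(9x^3 - x + 4).

3(9x^3 - x + 4)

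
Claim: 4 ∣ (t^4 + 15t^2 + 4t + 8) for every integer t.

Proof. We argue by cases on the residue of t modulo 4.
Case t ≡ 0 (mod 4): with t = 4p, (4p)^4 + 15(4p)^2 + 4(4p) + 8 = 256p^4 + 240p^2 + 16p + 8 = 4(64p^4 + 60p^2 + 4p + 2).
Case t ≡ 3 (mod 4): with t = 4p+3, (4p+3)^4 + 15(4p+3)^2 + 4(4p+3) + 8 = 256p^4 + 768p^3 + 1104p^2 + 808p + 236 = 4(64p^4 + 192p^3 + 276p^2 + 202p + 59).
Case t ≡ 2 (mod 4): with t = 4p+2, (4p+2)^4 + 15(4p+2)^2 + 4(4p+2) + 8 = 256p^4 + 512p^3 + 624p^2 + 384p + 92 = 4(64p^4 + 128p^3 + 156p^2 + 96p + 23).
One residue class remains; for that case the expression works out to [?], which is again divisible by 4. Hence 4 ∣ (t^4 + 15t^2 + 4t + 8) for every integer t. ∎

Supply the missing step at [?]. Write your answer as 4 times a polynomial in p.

Only t ≡ 1 (mod 4) is unaccounted for. Put t = 4p+1:
(4p+1)^4 + 15(4p+1)^2 + 4(4p+1) + 8 expands to 256p^4 + 256p^3 + 336p^2 + 152p + 28,
and factoring out 4 leaves 4(64p^4 + 64p^3 + 84p^2 + 38p + 7).

4(64p^4 + 64p^3 + 84p^2 + 38p + 7)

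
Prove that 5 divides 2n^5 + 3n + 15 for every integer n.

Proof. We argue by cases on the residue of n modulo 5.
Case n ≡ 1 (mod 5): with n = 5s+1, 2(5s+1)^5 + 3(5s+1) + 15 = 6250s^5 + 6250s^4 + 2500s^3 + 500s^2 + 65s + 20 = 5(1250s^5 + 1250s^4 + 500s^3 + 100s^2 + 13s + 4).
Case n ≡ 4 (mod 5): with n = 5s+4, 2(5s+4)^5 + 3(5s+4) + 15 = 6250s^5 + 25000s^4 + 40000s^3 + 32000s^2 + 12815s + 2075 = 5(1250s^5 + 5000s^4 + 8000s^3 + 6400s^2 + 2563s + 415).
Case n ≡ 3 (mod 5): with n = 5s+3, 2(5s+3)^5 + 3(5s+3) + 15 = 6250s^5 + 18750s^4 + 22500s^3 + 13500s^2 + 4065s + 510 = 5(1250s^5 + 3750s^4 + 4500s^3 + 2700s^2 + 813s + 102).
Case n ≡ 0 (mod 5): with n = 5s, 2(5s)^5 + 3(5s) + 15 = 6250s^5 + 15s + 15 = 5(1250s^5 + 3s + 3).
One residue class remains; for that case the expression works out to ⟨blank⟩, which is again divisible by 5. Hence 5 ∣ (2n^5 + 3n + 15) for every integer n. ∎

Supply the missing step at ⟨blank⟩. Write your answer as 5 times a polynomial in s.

The residues treated are {1, 4, 3, 0}, so the missing case is n ≡ 2 (mod 5); write n = 5s+2.
Then 2(5s+2)^5 + 3(5s+2) + 15 = 6250s^5 + 12500s^4 + 10000s^3 + 4000s^2 + 815s + 85 = 5(1250s^5 + 2500s^4 + 2000s^3 + 800s^2 + 163s + 17).

5(1250s^5 + 2500s^4 + 2000s^3 + 800s^2 + 163s + 17)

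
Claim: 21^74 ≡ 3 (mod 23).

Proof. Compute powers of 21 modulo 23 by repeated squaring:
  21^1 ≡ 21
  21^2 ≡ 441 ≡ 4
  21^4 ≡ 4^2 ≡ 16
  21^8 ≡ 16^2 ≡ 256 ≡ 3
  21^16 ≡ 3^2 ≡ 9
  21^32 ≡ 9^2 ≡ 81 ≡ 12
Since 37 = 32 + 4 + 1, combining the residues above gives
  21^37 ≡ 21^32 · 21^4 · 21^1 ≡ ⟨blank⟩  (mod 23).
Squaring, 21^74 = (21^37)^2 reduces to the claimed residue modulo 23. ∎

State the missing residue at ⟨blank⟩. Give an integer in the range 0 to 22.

Multiply the listed residues: 12 · 16 · 21 = 192 → 4032.
Reducing modulo 23: 4032 = 175·23 + 7, so 21^37 ≡ 7.

7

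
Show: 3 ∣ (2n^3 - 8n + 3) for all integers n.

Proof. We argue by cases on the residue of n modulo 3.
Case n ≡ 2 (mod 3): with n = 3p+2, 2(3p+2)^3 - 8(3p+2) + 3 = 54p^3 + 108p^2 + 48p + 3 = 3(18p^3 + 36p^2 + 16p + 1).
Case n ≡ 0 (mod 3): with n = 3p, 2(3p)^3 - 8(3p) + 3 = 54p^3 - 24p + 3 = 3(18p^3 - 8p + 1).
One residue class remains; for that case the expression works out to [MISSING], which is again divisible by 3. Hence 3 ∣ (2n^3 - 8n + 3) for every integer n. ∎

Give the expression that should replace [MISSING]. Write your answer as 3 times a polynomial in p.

The residues treated are {2, 0}, so the missing case is n ≡ 1 (mod 3); write n = 3p+1.
Then 2(3p+1)^3 - 8(3p+1) + 3 = 54p^3 + 54p^2 - 6p - 3 = 3(18p^3 + 18p^2 - 2p - 1).

3(18p^3 + 18p^2 - 2p - 1)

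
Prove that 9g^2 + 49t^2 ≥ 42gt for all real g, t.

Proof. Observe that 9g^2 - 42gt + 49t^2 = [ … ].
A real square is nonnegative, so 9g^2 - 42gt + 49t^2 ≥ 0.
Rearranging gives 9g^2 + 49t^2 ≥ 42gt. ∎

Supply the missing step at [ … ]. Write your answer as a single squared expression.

9g^2 - 42gt + 49t^2 is a perfect-square trinomial: the outer terms are (3g)^2 and (7t)^2, and the cross term is -2·3g·7t.
So 9g^2 - 42gt + 49t^2 = (3g - 7t)^2 ≥ 0.

(3g - 7t)^2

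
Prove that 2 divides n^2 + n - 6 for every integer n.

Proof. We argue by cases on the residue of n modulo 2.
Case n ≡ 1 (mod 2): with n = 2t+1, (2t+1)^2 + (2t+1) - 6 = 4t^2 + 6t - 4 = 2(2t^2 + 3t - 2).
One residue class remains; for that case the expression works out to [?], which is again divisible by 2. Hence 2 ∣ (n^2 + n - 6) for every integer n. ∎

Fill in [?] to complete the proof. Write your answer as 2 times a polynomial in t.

Only n ≡ 0 (mod 2) is unaccounted for. Put n = 2t:
(2t)^2 + (2t) - 6 expands to 4t^2 + 2t - 6,
and factoring out 2 leaves 2(2t^2 + t - 3).

2(2t^2 + t - 3)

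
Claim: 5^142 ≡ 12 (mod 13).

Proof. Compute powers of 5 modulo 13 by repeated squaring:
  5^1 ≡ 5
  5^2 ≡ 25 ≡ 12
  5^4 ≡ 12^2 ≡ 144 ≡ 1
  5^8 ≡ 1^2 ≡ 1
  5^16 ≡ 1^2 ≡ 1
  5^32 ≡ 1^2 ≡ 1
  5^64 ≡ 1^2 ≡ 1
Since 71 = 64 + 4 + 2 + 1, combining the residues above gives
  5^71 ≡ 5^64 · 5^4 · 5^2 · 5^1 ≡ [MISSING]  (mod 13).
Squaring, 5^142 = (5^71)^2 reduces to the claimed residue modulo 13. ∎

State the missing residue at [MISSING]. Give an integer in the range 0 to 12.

8

5^64 · 5^4 · 5^2 · 5^1 ≡ 1 · 1 · 12 · 5 = 60.
60 mod 13 = 8, so 5^71 ≡ 8 (mod 13).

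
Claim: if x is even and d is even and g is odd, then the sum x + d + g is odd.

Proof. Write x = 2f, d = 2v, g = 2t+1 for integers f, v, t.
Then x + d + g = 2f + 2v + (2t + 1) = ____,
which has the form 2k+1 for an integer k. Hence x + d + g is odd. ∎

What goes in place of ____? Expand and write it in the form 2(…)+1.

Expanding: 2f + 2v + (2t + 1) = 2f + 2t + 2v + 1.
Every term except the constant is even, so this is 2(f + t + v) + 1,
and f + t + v ∈ ℤ gives the required form.

2(f + t + v) + 1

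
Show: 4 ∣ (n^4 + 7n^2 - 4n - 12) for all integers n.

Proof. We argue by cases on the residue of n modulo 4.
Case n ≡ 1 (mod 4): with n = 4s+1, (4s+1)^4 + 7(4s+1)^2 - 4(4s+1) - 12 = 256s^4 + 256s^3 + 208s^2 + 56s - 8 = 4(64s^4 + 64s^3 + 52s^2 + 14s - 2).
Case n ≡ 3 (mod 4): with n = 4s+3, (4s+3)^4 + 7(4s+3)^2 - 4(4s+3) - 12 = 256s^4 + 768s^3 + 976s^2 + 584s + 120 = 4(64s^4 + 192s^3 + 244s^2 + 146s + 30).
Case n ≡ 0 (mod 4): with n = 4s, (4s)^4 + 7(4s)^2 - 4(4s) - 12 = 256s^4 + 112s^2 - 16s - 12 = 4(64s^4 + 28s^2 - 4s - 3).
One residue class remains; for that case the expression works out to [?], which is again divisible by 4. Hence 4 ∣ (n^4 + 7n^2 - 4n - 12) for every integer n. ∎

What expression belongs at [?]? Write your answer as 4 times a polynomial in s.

The residues treated are {1, 3, 0}, so the missing case is n ≡ 2 (mod 4); write n = 4s+2.
Then (4s+2)^4 + 7(4s+2)^2 - 4(4s+2) - 12 = 256s^4 + 512s^3 + 496s^2 + 224s + 24 = 4(64s^4 + 128s^3 + 124s^2 + 56s + 6).

4(64s^4 + 128s^3 + 124s^2 + 56s + 6)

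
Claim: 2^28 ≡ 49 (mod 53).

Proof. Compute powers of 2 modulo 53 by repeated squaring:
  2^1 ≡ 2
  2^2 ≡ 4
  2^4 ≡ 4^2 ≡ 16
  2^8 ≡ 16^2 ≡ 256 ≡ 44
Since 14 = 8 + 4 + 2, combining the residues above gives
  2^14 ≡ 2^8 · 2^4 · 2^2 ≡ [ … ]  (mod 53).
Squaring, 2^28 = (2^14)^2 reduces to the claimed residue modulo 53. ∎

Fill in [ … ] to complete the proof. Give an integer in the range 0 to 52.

7

2^8 · 2^4 · 2^2 ≡ 44 · 16 · 4 = 2816.
2816 mod 53 = 7, so 2^14 ≡ 7 (mod 53).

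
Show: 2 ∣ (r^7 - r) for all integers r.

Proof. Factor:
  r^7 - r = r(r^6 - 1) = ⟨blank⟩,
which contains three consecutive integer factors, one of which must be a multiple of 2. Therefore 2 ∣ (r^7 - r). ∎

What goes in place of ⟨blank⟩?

r^6 - 1 = (r^2 - 1)(r^4 + r^2 + 1), and r^2 - 1 = (r-1)(r+1).
So r(r^6 - 1) = (r - 1)r(r + 1)(r^4 + r^2 + 1).

(r - 1)r(r + 1)(r^4 + r^2 + 1)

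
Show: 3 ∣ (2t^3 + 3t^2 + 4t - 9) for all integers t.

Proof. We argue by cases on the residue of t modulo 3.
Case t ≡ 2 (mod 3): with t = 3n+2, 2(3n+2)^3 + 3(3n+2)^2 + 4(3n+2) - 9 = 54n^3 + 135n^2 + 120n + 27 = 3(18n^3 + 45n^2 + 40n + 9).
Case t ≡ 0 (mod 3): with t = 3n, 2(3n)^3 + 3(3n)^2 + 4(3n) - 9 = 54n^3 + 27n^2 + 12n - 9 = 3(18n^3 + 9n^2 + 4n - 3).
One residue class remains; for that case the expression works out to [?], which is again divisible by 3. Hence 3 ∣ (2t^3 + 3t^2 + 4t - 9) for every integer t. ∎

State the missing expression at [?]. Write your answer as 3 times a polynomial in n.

The residues treated are {2, 0}, so the missing case is t ≡ 1 (mod 3); write t = 3n+1.
Then 2(3n+1)^3 + 3(3n+1)^2 + 4(3n+1) - 9 = 54n^3 + 81n^2 + 48n = 3(18n^3 + 27n^2 + 16n).

3(18n^3 + 27n^2 + 16n)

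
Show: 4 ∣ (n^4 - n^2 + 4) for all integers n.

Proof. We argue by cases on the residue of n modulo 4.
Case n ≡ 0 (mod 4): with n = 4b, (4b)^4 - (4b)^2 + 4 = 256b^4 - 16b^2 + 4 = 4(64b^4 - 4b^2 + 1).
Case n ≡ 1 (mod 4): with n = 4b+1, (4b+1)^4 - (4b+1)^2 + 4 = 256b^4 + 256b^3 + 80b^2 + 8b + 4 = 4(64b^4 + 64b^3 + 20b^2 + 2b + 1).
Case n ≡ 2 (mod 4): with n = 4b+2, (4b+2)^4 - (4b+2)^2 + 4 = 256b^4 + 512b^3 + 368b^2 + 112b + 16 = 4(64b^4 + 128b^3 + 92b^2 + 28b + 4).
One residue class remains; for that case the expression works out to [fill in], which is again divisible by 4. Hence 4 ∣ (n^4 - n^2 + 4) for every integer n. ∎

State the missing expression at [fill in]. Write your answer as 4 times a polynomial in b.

The residues treated are {0, 1, 2}, so the missing case is n ≡ 3 (mod 4); write n = 4b+3.
Then (4b+3)^4 - (4b+3)^2 + 4 = 256b^4 + 768b^3 + 848b^2 + 408b + 76 = 4(64b^4 + 192b^3 + 212b^2 + 102b + 19).

4(64b^4 + 192b^3 + 212b^2 + 102b + 19)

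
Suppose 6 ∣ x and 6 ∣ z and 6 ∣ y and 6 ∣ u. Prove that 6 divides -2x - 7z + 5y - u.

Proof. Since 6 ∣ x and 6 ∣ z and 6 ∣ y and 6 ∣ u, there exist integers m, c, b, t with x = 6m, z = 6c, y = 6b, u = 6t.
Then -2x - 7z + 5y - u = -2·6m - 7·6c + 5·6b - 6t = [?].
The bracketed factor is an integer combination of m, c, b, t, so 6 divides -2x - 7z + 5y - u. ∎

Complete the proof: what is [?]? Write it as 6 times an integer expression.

6(5b - 7c - 2m - t)

Pull the common 6 out of every term: -2·6m - 7·6c + 5·6b - 6t = 6(5b - 7c - 2m - t).
5b - 7c - 2m - t is an integer, which exhibits the divisibility.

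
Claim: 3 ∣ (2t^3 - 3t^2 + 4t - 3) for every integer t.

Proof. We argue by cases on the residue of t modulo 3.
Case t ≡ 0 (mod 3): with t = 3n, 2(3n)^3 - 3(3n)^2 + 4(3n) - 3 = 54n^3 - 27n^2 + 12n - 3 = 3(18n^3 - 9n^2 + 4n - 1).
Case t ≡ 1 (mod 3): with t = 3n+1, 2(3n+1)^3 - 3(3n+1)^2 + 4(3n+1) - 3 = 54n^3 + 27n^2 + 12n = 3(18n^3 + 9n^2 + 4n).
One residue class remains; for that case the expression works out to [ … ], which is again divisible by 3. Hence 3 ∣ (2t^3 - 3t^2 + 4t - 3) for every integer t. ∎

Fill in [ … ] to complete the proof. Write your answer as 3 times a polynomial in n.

3(18n^3 + 27n^2 + 16n + 3)

Only t ≡ 2 (mod 3) is unaccounted for. Put t = 3n+2:
2(3n+2)^3 - 3(3n+2)^2 + 4(3n+2) - 3 expands to 54n^3 + 81n^2 + 48n + 9,
and factoring out 3 leaves 3(18n^3 + 27n^2 + 16n + 3).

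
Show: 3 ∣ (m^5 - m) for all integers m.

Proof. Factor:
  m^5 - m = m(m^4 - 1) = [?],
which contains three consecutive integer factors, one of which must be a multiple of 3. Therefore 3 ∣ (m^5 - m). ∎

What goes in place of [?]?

(m - 1)m(m + 1)(m^2 + 1)

m^4 - 1 = (m^2 - 1)(m^2 + 1), and m^2 - 1 = (m-1)(m+1).
So m(m^4 - 1) = (m - 1)m(m + 1)(m^2 + 1).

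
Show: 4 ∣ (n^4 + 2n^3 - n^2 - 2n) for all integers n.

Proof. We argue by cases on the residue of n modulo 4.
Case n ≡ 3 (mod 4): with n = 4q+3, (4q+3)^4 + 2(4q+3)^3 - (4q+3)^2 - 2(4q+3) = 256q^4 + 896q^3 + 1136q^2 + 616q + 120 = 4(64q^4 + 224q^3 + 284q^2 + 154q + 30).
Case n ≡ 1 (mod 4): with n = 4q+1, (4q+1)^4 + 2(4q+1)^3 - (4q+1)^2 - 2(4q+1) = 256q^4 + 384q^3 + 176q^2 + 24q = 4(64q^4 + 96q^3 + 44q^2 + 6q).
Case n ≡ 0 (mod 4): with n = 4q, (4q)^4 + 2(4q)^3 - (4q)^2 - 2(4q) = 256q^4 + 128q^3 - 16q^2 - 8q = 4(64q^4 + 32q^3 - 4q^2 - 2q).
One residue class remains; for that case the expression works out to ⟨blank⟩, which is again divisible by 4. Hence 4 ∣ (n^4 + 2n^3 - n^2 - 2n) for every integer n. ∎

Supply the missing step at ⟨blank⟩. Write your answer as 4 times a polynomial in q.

The residues treated are {3, 1, 0}, so the missing case is n ≡ 2 (mod 4); write n = 4q+2.
Then (4q+2)^4 + 2(4q+2)^3 - (4q+2)^2 - 2(4q+2) = 256q^4 + 640q^3 + 560q^2 + 200q + 24 = 4(64q^4 + 160q^3 + 140q^2 + 50q + 6).

4(64q^4 + 160q^3 + 140q^2 + 50q + 6)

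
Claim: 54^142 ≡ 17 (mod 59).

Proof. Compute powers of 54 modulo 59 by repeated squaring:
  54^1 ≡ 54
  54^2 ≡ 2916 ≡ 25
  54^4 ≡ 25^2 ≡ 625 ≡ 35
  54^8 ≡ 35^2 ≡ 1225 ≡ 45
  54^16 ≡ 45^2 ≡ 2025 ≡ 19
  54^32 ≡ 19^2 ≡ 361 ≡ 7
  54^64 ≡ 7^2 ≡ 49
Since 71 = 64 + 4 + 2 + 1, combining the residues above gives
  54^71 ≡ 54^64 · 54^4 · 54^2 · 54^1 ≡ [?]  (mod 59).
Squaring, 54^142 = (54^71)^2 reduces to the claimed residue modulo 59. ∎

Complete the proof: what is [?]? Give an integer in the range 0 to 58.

54^64 · 54^4 · 54^2 · 54^1 ≡ 49 · 35 · 25 · 54 = 2315250.
2315250 mod 59 = 31, so 54^71 ≡ 31 (mod 59).

31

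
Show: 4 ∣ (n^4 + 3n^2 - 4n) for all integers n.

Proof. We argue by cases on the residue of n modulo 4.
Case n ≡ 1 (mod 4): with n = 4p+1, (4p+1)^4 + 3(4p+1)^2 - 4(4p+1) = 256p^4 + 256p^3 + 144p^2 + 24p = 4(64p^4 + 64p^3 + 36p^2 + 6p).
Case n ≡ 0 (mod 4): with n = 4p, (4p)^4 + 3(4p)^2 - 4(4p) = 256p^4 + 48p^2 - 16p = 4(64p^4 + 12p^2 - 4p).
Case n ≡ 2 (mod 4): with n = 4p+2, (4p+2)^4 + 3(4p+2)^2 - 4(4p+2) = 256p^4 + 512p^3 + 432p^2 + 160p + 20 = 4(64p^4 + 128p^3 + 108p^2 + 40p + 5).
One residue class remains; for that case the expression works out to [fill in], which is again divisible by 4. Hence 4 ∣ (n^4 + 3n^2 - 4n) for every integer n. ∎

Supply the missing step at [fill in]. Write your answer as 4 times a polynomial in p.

The residues treated are {1, 0, 2}, so the missing case is n ≡ 3 (mod 4); write n = 4p+3.
Then (4p+3)^4 + 3(4p+3)^2 - 4(4p+3) = 256p^4 + 768p^3 + 912p^2 + 488p + 96 = 4(64p^4 + 192p^3 + 228p^2 + 122p + 24).

4(64p^4 + 192p^3 + 228p^2 + 122p + 24)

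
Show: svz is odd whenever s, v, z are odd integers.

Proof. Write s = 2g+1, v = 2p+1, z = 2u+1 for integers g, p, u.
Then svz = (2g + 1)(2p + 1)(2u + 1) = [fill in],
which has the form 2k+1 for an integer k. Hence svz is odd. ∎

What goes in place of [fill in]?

(2g + 1)(2p + 1)(2u + 1) = 8gpu + 4gp + 4gu + 2g + 4pu + 2p + 2u + 1
= 2(4gpu + 2gp + 2gu + g + 2pu + p + u) + 1.
Since 4gpu + 2gp + 2gu + g + 2pu + p + u is an integer, the product is of the form 2k+1 for an integer k.

2(4gpu + 2gp + 2gu + g + 2pu + p + u) + 1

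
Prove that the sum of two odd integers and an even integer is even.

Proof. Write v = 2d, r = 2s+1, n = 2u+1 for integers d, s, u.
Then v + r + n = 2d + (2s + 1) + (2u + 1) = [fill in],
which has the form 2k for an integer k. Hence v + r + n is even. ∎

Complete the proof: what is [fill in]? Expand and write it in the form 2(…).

2(d + s + u + 1)

2d + (2s + 1) + (2u + 1) = 2d + 2s + 2u + 2
= 2(d + s + u + 1).
Since d + s + u + 1 is an integer, the sum is of the form 2k for an integer k.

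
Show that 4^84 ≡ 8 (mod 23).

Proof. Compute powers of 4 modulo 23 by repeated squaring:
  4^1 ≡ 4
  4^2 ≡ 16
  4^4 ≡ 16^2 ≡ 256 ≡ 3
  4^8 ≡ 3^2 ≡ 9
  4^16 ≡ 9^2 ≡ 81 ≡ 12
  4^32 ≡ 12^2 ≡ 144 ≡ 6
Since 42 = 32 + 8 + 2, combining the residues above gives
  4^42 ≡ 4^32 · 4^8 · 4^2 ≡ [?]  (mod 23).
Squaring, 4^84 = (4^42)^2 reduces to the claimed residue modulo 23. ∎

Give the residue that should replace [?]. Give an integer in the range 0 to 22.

13

Multiply the listed residues: 6 · 9 · 16 = 54 → 864.
Reducing modulo 23: 864 = 37·23 + 13, so 4^42 ≡ 13.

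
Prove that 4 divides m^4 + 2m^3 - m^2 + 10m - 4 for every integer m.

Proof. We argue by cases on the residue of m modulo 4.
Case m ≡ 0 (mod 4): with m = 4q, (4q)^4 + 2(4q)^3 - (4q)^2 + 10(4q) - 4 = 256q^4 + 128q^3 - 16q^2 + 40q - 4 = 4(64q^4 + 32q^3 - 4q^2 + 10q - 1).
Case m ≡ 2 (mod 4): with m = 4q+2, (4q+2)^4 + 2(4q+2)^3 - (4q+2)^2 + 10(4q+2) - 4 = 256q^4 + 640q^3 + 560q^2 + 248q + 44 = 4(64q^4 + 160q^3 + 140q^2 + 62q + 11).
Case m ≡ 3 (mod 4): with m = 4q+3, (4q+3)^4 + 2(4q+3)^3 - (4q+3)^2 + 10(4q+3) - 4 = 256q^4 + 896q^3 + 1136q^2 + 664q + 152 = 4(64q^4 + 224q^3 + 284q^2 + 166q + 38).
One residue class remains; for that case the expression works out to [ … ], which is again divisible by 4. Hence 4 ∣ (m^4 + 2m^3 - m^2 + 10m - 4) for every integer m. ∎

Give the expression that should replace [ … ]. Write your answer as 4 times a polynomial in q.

The residues treated are {0, 2, 3}, so the missing case is m ≡ 1 (mod 4); write m = 4q+1.
Then (4q+1)^4 + 2(4q+1)^3 - (4q+1)^2 + 10(4q+1) - 4 = 256q^4 + 384q^3 + 176q^2 + 72q + 8 = 4(64q^4 + 96q^3 + 44q^2 + 18q + 2).

4(64q^4 + 96q^3 + 44q^2 + 18q + 2)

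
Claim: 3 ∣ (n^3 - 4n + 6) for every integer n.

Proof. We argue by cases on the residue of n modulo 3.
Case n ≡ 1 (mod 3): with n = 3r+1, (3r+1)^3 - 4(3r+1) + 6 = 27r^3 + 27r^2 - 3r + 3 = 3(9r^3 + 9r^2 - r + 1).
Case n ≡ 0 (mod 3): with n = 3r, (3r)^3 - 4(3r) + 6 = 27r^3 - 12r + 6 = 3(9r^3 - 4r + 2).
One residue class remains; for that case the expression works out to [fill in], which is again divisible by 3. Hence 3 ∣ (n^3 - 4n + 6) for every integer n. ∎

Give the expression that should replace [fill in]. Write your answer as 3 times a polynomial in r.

The residues treated are {1, 0}, so the missing case is n ≡ 2 (mod 3); write n = 3r+2.
Then (3r+2)^3 - 4(3r+2) + 6 = 27r^3 + 54r^2 + 24r + 6 = 3(9r^3 + 18r^2 + 8r + 2).

3(9r^3 + 18r^2 + 8r + 2)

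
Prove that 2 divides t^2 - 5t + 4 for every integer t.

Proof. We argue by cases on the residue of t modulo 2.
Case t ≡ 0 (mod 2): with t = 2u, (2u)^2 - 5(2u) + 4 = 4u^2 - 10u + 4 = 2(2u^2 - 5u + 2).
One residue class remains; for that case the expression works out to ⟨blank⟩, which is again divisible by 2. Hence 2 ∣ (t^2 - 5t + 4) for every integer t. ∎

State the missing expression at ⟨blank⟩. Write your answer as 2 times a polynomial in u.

2(2u^2 - 3u)

The residues treated are {0}, so the missing case is t ≡ 1 (mod 2); write t = 2u+1.
Then (2u+1)^2 - 5(2u+1) + 4 = 4u^2 - 6u = 2(2u^2 - 3u).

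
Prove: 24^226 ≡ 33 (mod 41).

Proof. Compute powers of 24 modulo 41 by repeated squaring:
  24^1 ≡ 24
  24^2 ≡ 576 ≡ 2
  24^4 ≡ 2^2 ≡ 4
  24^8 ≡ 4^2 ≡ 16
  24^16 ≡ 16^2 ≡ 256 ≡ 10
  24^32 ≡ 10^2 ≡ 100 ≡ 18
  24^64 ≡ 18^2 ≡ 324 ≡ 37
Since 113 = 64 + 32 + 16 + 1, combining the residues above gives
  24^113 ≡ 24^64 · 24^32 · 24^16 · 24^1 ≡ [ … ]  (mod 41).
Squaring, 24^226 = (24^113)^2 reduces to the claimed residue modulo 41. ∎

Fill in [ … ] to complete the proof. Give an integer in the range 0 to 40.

24^64 · 24^32 · 24^16 · 24^1 ≡ 37 · 18 · 10 · 24 = 159840.
159840 mod 41 = 22, so 24^113 ≡ 22 (mod 41).

22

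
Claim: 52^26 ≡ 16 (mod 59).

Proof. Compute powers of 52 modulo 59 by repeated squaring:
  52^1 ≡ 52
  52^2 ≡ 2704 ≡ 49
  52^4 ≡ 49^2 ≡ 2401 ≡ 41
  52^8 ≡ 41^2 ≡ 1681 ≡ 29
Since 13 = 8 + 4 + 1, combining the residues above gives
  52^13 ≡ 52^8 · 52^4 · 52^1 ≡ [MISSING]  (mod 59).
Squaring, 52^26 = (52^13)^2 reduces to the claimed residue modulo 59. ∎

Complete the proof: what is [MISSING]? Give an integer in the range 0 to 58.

52^8 · 52^4 · 52^1 ≡ 29 · 41 · 52 = 61828.
61828 mod 59 = 55, so 52^13 ≡ 55 (mod 59).

55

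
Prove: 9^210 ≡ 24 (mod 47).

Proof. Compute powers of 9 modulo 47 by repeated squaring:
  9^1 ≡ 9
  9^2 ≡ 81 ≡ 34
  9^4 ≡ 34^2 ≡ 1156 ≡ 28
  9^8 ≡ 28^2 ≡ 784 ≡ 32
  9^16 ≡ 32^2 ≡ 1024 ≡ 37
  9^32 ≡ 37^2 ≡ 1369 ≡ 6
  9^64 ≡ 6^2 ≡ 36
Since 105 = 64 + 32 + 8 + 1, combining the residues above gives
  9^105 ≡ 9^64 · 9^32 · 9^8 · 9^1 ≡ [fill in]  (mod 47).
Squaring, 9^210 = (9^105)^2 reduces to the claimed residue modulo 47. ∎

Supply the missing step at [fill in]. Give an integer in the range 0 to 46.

27

9^64 · 9^32 · 9^8 · 9^1 ≡ 36 · 6 · 32 · 9 = 62208.
62208 mod 47 = 27, so 9^105 ≡ 27 (mod 47).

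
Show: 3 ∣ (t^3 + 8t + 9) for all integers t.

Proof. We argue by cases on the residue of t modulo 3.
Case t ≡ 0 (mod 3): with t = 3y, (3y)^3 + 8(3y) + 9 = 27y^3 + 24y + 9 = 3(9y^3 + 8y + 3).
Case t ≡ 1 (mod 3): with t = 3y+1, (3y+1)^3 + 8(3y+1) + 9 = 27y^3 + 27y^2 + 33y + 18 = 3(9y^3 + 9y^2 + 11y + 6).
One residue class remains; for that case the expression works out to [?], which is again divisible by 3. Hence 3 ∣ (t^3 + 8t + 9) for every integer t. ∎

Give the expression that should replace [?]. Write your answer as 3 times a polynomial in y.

3(9y^3 + 18y^2 + 20y + 11)

The residues treated are {0, 1}, so the missing case is t ≡ 2 (mod 3); write t = 3y+2.
Then (3y+2)^3 + 8(3y+2) + 9 = 27y^3 + 54y^2 + 60y + 33 = 3(9y^3 + 18y^2 + 20y + 11).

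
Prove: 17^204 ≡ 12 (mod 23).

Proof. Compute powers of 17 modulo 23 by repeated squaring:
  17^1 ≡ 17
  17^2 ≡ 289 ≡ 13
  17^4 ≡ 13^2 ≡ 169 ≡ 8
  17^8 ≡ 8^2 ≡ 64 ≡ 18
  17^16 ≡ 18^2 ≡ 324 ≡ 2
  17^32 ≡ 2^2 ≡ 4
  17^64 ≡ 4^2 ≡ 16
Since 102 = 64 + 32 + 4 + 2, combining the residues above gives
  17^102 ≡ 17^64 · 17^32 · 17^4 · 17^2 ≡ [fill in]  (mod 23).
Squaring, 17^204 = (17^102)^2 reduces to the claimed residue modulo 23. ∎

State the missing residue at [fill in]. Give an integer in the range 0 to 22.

9

17^64 · 17^32 · 17^4 · 17^2 ≡ 16 · 4 · 8 · 13 = 6656.
6656 mod 23 = 9, so 17^102 ≡ 9 (mod 23).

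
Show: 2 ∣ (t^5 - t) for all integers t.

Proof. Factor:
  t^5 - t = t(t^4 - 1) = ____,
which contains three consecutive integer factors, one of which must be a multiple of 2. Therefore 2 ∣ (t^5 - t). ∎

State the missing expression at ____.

(t - 1)t(t + 1)(t^2 + 1)

t^4 - 1 = (t^2 - 1)(t^2 + 1), and t^2 - 1 = (t-1)(t+1).
So t(t^4 - 1) = (t - 1)t(t + 1)(t^2 + 1).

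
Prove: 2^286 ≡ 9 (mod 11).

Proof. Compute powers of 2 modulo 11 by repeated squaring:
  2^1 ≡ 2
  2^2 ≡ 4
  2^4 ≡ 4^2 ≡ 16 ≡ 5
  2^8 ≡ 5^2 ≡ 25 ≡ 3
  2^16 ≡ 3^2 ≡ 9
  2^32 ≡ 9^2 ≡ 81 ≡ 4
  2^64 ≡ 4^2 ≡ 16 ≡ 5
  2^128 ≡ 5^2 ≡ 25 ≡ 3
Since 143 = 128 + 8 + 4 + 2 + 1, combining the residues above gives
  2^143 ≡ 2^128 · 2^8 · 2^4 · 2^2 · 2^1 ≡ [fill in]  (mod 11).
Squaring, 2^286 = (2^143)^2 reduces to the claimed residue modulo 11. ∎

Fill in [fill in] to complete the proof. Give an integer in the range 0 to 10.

8

Multiply the listed residues: 3 · 3 · 5 · 4 · 2 = 9 → 45 → 180 → 360.
Reducing modulo 11: 360 = 32·11 + 8, so 2^143 ≡ 8.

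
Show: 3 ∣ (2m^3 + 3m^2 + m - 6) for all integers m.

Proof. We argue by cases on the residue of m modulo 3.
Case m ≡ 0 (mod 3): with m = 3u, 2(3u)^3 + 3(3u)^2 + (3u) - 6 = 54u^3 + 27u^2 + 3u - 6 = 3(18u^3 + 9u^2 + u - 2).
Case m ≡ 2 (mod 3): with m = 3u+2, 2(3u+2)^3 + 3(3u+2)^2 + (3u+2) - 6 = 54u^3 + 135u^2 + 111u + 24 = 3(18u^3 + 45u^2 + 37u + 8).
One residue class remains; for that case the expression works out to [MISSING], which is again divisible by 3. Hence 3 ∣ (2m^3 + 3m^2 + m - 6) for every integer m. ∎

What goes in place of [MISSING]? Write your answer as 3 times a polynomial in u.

Only m ≡ 1 (mod 3) is unaccounted for. Put m = 3u+1:
2(3u+1)^3 + 3(3u+1)^2 + (3u+1) - 6 expands to 54u^3 + 81u^2 + 39u,
and factoring out 3 leaves 3(18u^3 + 27u^2 + 13u).

3(18u^3 + 27u^2 + 13u)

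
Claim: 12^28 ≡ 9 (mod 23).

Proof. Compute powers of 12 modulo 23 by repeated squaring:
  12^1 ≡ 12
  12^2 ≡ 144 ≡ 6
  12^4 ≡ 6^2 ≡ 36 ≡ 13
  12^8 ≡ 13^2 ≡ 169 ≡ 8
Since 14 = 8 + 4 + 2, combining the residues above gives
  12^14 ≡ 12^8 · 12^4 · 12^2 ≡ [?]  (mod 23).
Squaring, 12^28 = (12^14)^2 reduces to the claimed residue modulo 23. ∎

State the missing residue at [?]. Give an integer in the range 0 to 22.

12^8 · 12^4 · 12^2 ≡ 8 · 13 · 6 = 624.
624 mod 23 = 3, so 12^14 ≡ 3 (mod 23).

3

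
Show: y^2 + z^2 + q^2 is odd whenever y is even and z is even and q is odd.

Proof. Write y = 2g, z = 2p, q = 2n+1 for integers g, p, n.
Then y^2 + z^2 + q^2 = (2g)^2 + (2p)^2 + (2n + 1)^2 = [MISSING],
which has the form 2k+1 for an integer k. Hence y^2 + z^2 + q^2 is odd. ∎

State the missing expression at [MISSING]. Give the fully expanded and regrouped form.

2(2g^2 + 2n^2 + 2n + 2p^2) + 1

(2g)^2 + (2p)^2 + (2n + 1)^2 = 4g^2 + 4n^2 + 4n + 4p^2 + 1
= 2(2g^2 + 2n^2 + 2n + 2p^2) + 1.
Since 2g^2 + 2n^2 + 2n + 2p^2 is an integer, the sum of squares is of the form 2k+1 for an integer k.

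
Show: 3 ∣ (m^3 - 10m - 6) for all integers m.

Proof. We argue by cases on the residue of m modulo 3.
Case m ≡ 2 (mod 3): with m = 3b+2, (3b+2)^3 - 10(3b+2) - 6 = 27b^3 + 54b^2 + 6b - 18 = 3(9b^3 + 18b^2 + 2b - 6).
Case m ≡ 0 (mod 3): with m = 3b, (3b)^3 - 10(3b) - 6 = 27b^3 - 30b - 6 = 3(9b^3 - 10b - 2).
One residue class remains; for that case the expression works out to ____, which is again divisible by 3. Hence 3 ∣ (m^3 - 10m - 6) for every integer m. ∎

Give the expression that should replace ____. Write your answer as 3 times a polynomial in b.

3(9b^3 + 9b^2 - 7b - 5)

Only m ≡ 1 (mod 3) is unaccounted for. Put m = 3b+1:
(3b+1)^3 - 10(3b+1) - 6 expands to 27b^3 + 27b^2 - 21b - 15,
and factoring out 3 leaves 3(9b^3 + 9b^2 - 7b - 5).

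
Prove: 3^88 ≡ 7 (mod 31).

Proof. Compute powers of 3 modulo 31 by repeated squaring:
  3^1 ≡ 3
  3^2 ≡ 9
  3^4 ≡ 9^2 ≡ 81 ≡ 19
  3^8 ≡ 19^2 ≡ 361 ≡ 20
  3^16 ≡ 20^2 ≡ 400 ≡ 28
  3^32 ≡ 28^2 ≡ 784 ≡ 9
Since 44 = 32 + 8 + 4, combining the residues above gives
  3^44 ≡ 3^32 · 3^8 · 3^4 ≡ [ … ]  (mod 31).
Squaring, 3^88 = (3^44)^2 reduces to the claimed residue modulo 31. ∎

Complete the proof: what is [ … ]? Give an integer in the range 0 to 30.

10

3^32 · 3^8 · 3^4 ≡ 9 · 20 · 19 = 3420.
3420 mod 31 = 10, so 3^44 ≡ 10 (mod 31).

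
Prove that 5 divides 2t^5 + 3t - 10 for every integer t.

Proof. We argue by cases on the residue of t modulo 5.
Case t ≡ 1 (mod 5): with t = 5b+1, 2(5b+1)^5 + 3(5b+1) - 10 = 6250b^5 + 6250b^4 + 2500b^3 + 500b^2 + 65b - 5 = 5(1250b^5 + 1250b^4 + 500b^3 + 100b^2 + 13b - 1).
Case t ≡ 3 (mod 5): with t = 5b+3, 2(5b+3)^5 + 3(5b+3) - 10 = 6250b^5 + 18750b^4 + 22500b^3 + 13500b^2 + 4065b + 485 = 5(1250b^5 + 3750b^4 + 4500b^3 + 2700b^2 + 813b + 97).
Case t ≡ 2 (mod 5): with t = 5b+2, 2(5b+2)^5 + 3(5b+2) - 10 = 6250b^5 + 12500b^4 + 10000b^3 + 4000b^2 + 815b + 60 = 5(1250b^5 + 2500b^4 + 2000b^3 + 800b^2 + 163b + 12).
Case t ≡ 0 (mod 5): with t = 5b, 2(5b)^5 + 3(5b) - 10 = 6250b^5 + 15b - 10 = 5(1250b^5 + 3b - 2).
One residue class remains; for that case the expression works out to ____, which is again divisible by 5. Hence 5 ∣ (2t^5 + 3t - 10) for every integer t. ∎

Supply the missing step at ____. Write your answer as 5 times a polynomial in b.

5(1250b^5 + 5000b^4 + 8000b^3 + 6400b^2 + 2563b + 410)

Only t ≡ 4 (mod 5) is unaccounted for. Put t = 5b+4:
2(5b+4)^5 + 3(5b+4) - 10 expands to 6250b^5 + 25000b^4 + 40000b^3 + 32000b^2 + 12815b + 2050,
and factoring out 5 leaves 5(1250b^5 + 5000b^4 + 8000b^3 + 6400b^2 + 2563b + 410).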